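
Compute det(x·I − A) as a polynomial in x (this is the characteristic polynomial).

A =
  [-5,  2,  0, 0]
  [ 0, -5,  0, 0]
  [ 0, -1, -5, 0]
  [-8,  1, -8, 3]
x^4 + 12*x^3 + 30*x^2 - 100*x - 375

Expanding det(x·I − A) (e.g. by cofactor expansion or by noting that A is similar to its Jordan form J, which has the same characteristic polynomial as A) gives
  χ_A(x) = x^4 + 12*x^3 + 30*x^2 - 100*x - 375
which factors as (x - 3)*(x + 5)^3. The eigenvalues (with algebraic multiplicities) are λ = -5 with multiplicity 3, λ = 3 with multiplicity 1.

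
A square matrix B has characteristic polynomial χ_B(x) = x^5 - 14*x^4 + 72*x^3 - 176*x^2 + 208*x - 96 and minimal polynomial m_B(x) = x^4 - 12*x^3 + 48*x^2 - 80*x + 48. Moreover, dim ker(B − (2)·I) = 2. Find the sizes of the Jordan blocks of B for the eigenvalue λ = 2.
Block sizes for λ = 2: [3, 1]

Step 1 — from the characteristic polynomial, algebraic multiplicity of λ = 2 is 4. From dim ker(B − (2)·I) = 2, there are exactly 2 Jordan blocks for λ = 2.
Step 2 — from the minimal polynomial, the factor (x − 2)^3 tells us the largest block for λ = 2 has size 3.
Step 3 — with total size 4, 2 blocks, and largest block 3, the block sizes (in nonincreasing order) are [3, 1].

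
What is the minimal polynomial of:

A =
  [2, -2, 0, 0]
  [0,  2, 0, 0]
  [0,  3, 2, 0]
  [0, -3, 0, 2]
x^2 - 4*x + 4

The characteristic polynomial is χ_A(x) = (x - 2)^4, so the eigenvalues are known. The minimal polynomial is
  m_A(x) = Π_λ (x − λ)^{k_λ}
where k_λ is the size of the *largest* Jordan block for λ (equivalently, the smallest k with (A − λI)^k v = 0 for every generalised eigenvector v of λ).

  λ = 2: largest Jordan block has size 2, contributing (x − 2)^2

So m_A(x) = (x - 2)^2 = x^2 - 4*x + 4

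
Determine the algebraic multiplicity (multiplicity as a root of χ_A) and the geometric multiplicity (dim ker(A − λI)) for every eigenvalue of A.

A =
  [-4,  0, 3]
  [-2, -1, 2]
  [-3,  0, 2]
λ = -1: alg = 3, geom = 2

Step 1 — factor the characteristic polynomial to read off the algebraic multiplicities:
  χ_A(x) = (x + 1)^3

Step 2 — compute geometric multiplicities via the rank-nullity identity g(λ) = n − rank(A − λI):
  rank(A − (-1)·I) = 1, so dim ker(A − (-1)·I) = n − 1 = 2

Summary:
  λ = -1: algebraic multiplicity = 3, geometric multiplicity = 2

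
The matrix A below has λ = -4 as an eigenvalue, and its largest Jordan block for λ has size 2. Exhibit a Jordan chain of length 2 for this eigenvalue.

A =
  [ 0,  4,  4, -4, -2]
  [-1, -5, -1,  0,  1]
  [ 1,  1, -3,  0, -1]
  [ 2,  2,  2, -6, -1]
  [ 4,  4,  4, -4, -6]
A Jordan chain for λ = -4 of length 2:
v_1 = (4, -1, 1, 2, 4)ᵀ
v_2 = (1, 0, 0, 0, 0)ᵀ

Let N = A − (-4)·I. We want v_2 with N^2 v_2 = 0 but N^1 v_2 ≠ 0; then v_{j-1} := N · v_j for j = 2, …, 2.

Pick v_2 = (1, 0, 0, 0, 0)ᵀ.
Then v_1 = N · v_2 = (4, -1, 1, 2, 4)ᵀ.

Sanity check: (A − (-4)·I) v_1 = (0, 0, 0, 0, 0)ᵀ = 0. ✓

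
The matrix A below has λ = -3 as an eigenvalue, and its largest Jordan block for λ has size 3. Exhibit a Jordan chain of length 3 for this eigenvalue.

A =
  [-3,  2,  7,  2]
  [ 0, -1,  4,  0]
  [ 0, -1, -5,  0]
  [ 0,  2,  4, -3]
A Jordan chain for λ = -3 of length 3:
v_1 = (1, 0, 0, 0)ᵀ
v_2 = (2, 2, -1, 2)ᵀ
v_3 = (0, 1, 0, 0)ᵀ

Let N = A − (-3)·I. We want v_3 with N^3 v_3 = 0 but N^2 v_3 ≠ 0; then v_{j-1} := N · v_j for j = 3, …, 2.

Pick v_3 = (0, 1, 0, 0)ᵀ.
Then v_2 = N · v_3 = (2, 2, -1, 2)ᵀ.
Then v_1 = N · v_2 = (1, 0, 0, 0)ᵀ.

Sanity check: (A − (-3)·I) v_1 = (0, 0, 0, 0)ᵀ = 0. ✓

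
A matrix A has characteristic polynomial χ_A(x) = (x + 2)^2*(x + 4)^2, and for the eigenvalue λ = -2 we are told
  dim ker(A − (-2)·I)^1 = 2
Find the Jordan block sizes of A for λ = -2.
Block sizes for λ = -2: [1, 1]

From the dimensions of kernels of powers, the number of Jordan blocks of size at least j is d_j − d_{j−1} where d_j = dim ker(N^j) (with d_0 = 0). Computing the differences gives [2].
The number of blocks of size exactly k is (#blocks of size ≥ k) − (#blocks of size ≥ k + 1), so the partition is: 2 block(s) of size 1.
In nonincreasing order the block sizes are [1, 1].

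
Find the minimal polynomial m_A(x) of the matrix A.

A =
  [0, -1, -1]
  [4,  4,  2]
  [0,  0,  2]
x^2 - 4*x + 4

The characteristic polynomial is χ_A(x) = (x - 2)^3, so the eigenvalues are known. The minimal polynomial is
  m_A(x) = Π_λ (x − λ)^{k_λ}
where k_λ is the size of the *largest* Jordan block for λ (equivalently, the smallest k with (A − λI)^k v = 0 for every generalised eigenvector v of λ).

  λ = 2: largest Jordan block has size 2, contributing (x − 2)^2

So m_A(x) = (x - 2)^2 = x^2 - 4*x + 4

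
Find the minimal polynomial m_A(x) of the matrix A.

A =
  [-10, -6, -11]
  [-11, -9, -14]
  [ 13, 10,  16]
x^3 + 3*x^2 + 3*x + 1

The characteristic polynomial is χ_A(x) = (x + 1)^3, so the eigenvalues are known. The minimal polynomial is
  m_A(x) = Π_λ (x − λ)^{k_λ}
where k_λ is the size of the *largest* Jordan block for λ (equivalently, the smallest k with (A − λI)^k v = 0 for every generalised eigenvector v of λ).

  λ = -1: largest Jordan block has size 3, contributing (x + 1)^3

So m_A(x) = (x + 1)^3 = x^3 + 3*x^2 + 3*x + 1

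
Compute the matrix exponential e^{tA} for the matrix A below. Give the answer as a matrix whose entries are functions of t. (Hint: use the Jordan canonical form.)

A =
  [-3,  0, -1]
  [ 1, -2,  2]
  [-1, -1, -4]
e^{tA} =
  [t^2*exp(-3*t)/2 + exp(-3*t), t^2*exp(-3*t)/2, t^2*exp(-3*t)/2 - t*exp(-3*t)]
  [-t^2*exp(-3*t)/2 + t*exp(-3*t), -t^2*exp(-3*t)/2 + t*exp(-3*t) + exp(-3*t), -t^2*exp(-3*t)/2 + 2*t*exp(-3*t)]
  [-t*exp(-3*t), -t*exp(-3*t), -t*exp(-3*t) + exp(-3*t)]

Strategy: write A = P · J · P⁻¹ where J is a Jordan canonical form, so e^{tA} = P · e^{tJ} · P⁻¹, and e^{tJ} can be computed block-by-block.

A has Jordan form
J =
  [-3,  1,  0]
  [ 0, -3,  1]
  [ 0,  0, -3]
(up to reordering of blocks).

Per-block formulas:
  For a 3×3 Jordan block J_3(-3): exp(t · J_3(-3)) = e^(-3t)·(I + t·N + (t^2/2)·N^2), where N is the 3×3 nilpotent shift.

After assembling e^{tJ} and conjugating by P, we get:

e^{tA} =
  [t^2*exp(-3*t)/2 + exp(-3*t), t^2*exp(-3*t)/2, t^2*exp(-3*t)/2 - t*exp(-3*t)]
  [-t^2*exp(-3*t)/2 + t*exp(-3*t), -t^2*exp(-3*t)/2 + t*exp(-3*t) + exp(-3*t), -t^2*exp(-3*t)/2 + 2*t*exp(-3*t)]
  [-t*exp(-3*t), -t*exp(-3*t), -t*exp(-3*t) + exp(-3*t)]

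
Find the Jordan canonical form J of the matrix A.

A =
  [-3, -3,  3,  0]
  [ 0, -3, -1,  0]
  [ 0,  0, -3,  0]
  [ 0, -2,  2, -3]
J_3(-3) ⊕ J_1(-3)

The characteristic polynomial is
  det(x·I − A) = x^4 + 12*x^3 + 54*x^2 + 108*x + 81 = (x + 3)^4

Eigenvalues and multiplicities (the geometric multiplicity of λ is n − rank(A − λI), which equals the number of Jordan blocks for λ):
  λ = -3: algebraic multiplicity = 4, geometric multiplicity = 2

Determining the block sizes for each eigenvalue:
  λ = -3: with am = 4 and gm = 2, the partition is not yet determined (e.g. several partitions of 4 into 2 parts exist). Let N = A − (-3)·I. Computing rank(N^1) = 2, rank(N^2) = 1, rank(N^3) = 0; the number of blocks of size ≥ j is rank(N^{j−1}) − rank(N^j), giving [2, 1, 1]. So we have 1 block(s) of size 3, 1 block(s) of size 1 → block sizes [3, 1]

Assembling the blocks gives a Jordan form
J =
  [-3,  1,  0,  0]
  [ 0, -3,  1,  0]
  [ 0,  0, -3,  0]
  [ 0,  0,  0, -3]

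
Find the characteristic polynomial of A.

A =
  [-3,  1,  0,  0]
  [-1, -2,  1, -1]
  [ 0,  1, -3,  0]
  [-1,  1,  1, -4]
x^4 + 12*x^3 + 54*x^2 + 108*x + 81

Expanding det(x·I − A) (e.g. by cofactor expansion or by noting that A is similar to its Jordan form J, which has the same characteristic polynomial as A) gives
  χ_A(x) = x^4 + 12*x^3 + 54*x^2 + 108*x + 81
which factors as (x + 3)^4. The eigenvalues (with algebraic multiplicities) are λ = -3 with multiplicity 4.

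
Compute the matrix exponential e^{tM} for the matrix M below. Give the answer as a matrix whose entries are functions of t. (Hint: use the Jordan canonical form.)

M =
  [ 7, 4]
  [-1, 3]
e^{tM} =
  [2*t*exp(5*t) + exp(5*t), 4*t*exp(5*t)]
  [-t*exp(5*t), -2*t*exp(5*t) + exp(5*t)]

Strategy: write M = P · J · P⁻¹ where J is a Jordan canonical form, so e^{tM} = P · e^{tJ} · P⁻¹, and e^{tJ} can be computed block-by-block.

M has Jordan form
J =
  [5, 1]
  [0, 5]
(up to reordering of blocks).

Per-block formulas:
  For a 2×2 Jordan block J_2(5): exp(t · J_2(5)) = e^(5t)·(I + t·N), where N is the 2×2 nilpotent shift.

After assembling e^{tJ} and conjugating by P, we get:

e^{tM} =
  [2*t*exp(5*t) + exp(5*t), 4*t*exp(5*t)]
  [-t*exp(5*t), -2*t*exp(5*t) + exp(5*t)]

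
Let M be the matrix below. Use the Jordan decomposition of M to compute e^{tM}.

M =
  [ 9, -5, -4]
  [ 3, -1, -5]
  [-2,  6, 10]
e^{tM} =
  [t^2*exp(6*t) + 3*t*exp(6*t) + exp(6*t), -2*t^2*exp(6*t) - 5*t*exp(6*t), -3*t^2*exp(6*t)/2 - 4*t*exp(6*t)]
  [-t^2*exp(6*t) + 3*t*exp(6*t), 2*t^2*exp(6*t) - 7*t*exp(6*t) + exp(6*t), 3*t^2*exp(6*t)/2 - 5*t*exp(6*t)]
  [2*t^2*exp(6*t) - 2*t*exp(6*t), -4*t^2*exp(6*t) + 6*t*exp(6*t), -3*t^2*exp(6*t) + 4*t*exp(6*t) + exp(6*t)]

Strategy: write M = P · J · P⁻¹ where J is a Jordan canonical form, so e^{tM} = P · e^{tJ} · P⁻¹, and e^{tJ} can be computed block-by-block.

M has Jordan form
J =
  [6, 1, 0]
  [0, 6, 1]
  [0, 0, 6]
(up to reordering of blocks).

Per-block formulas:
  For a 3×3 Jordan block J_3(6): exp(t · J_3(6)) = e^(6t)·(I + t·N + (t^2/2)·N^2), where N is the 3×3 nilpotent shift.

After assembling e^{tJ} and conjugating by P, we get:

e^{tM} =
  [t^2*exp(6*t) + 3*t*exp(6*t) + exp(6*t), -2*t^2*exp(6*t) - 5*t*exp(6*t), -3*t^2*exp(6*t)/2 - 4*t*exp(6*t)]
  [-t^2*exp(6*t) + 3*t*exp(6*t), 2*t^2*exp(6*t) - 7*t*exp(6*t) + exp(6*t), 3*t^2*exp(6*t)/2 - 5*t*exp(6*t)]
  [2*t^2*exp(6*t) - 2*t*exp(6*t), -4*t^2*exp(6*t) + 6*t*exp(6*t), -3*t^2*exp(6*t) + 4*t*exp(6*t) + exp(6*t)]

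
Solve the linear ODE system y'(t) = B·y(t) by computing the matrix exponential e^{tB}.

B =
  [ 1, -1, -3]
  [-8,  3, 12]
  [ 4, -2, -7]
e^{tB} =
  [2*t*exp(-t) + exp(-t), -t*exp(-t), -3*t*exp(-t)]
  [-8*t*exp(-t), 4*t*exp(-t) + exp(-t), 12*t*exp(-t)]
  [4*t*exp(-t), -2*t*exp(-t), -6*t*exp(-t) + exp(-t)]

Strategy: write B = P · J · P⁻¹ where J is a Jordan canonical form, so e^{tB} = P · e^{tJ} · P⁻¹, and e^{tJ} can be computed block-by-block.

B has Jordan form
J =
  [-1,  1,  0]
  [ 0, -1,  0]
  [ 0,  0, -1]
(up to reordering of blocks).

Per-block formulas:
  For a 2×2 Jordan block J_2(-1): exp(t · J_2(-1)) = e^(-1t)·(I + t·N), where N is the 2×2 nilpotent shift.
  For a 1×1 block at λ = -1: exp(t · [-1]) = [e^(-1t)].

After assembling e^{tJ} and conjugating by P, we get:

e^{tB} =
  [2*t*exp(-t) + exp(-t), -t*exp(-t), -3*t*exp(-t)]
  [-8*t*exp(-t), 4*t*exp(-t) + exp(-t), 12*t*exp(-t)]
  [4*t*exp(-t), -2*t*exp(-t), -6*t*exp(-t) + exp(-t)]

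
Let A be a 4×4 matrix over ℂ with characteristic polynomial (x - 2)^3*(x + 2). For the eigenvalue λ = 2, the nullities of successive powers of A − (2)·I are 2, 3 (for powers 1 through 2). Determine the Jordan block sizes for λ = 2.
Block sizes for λ = 2: [2, 1]

From the dimensions of kernels of powers, the number of Jordan blocks of size at least j is d_j − d_{j−1} where d_j = dim ker(N^j) (with d_0 = 0). Computing the differences gives [2, 1].
The number of blocks of size exactly k is (#blocks of size ≥ k) − (#blocks of size ≥ k + 1), so the partition is: 1 block(s) of size 1, 1 block(s) of size 2.
In nonincreasing order the block sizes are [2, 1].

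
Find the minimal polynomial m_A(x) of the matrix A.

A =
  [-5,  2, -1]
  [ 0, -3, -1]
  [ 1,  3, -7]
x^3 + 15*x^2 + 75*x + 125

The characteristic polynomial is χ_A(x) = (x + 5)^3, so the eigenvalues are known. The minimal polynomial is
  m_A(x) = Π_λ (x − λ)^{k_λ}
where k_λ is the size of the *largest* Jordan block for λ (equivalently, the smallest k with (A − λI)^k v = 0 for every generalised eigenvector v of λ).

  λ = -5: largest Jordan block has size 3, contributing (x + 5)^3

So m_A(x) = (x + 5)^3 = x^3 + 15*x^2 + 75*x + 125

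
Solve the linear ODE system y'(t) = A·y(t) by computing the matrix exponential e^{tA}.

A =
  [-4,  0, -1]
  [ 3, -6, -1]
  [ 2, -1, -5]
e^{tA} =
  [-t^2*exp(-5*t)/2 + t*exp(-5*t) + exp(-5*t), t^2*exp(-5*t)/2, -t^2*exp(-5*t)/2 - t*exp(-5*t)]
  [-t^2*exp(-5*t) + 3*t*exp(-5*t), t^2*exp(-5*t) - t*exp(-5*t) + exp(-5*t), -t^2*exp(-5*t) - t*exp(-5*t)]
  [-t^2*exp(-5*t)/2 + 2*t*exp(-5*t), t^2*exp(-5*t)/2 - t*exp(-5*t), -t^2*exp(-5*t)/2 + exp(-5*t)]

Strategy: write A = P · J · P⁻¹ where J is a Jordan canonical form, so e^{tA} = P · e^{tJ} · P⁻¹, and e^{tJ} can be computed block-by-block.

A has Jordan form
J =
  [-5,  1,  0]
  [ 0, -5,  1]
  [ 0,  0, -5]
(up to reordering of blocks).

Per-block formulas:
  For a 3×3 Jordan block J_3(-5): exp(t · J_3(-5)) = e^(-5t)·(I + t·N + (t^2/2)·N^2), where N is the 3×3 nilpotent shift.

After assembling e^{tJ} and conjugating by P, we get:

e^{tA} =
  [-t^2*exp(-5*t)/2 + t*exp(-5*t) + exp(-5*t), t^2*exp(-5*t)/2, -t^2*exp(-5*t)/2 - t*exp(-5*t)]
  [-t^2*exp(-5*t) + 3*t*exp(-5*t), t^2*exp(-5*t) - t*exp(-5*t) + exp(-5*t), -t^2*exp(-5*t) - t*exp(-5*t)]
  [-t^2*exp(-5*t)/2 + 2*t*exp(-5*t), t^2*exp(-5*t)/2 - t*exp(-5*t), -t^2*exp(-5*t)/2 + exp(-5*t)]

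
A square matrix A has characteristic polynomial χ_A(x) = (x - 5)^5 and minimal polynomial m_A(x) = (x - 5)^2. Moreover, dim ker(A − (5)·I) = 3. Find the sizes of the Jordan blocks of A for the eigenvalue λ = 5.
Block sizes for λ = 5: [2, 2, 1]

Step 1 — from the characteristic polynomial, algebraic multiplicity of λ = 5 is 5. From dim ker(A − (5)·I) = 3, there are exactly 3 Jordan blocks for λ = 5.
Step 2 — from the minimal polynomial, the factor (x − 5)^2 tells us the largest block for λ = 5 has size 2.
Step 3 — with total size 5, 3 blocks, and largest block 2, the block sizes (in nonincreasing order) are [2, 2, 1].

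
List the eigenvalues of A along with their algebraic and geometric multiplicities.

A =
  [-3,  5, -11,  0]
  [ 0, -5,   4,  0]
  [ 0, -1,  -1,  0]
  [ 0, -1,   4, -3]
λ = -3: alg = 4, geom = 2

Step 1 — factor the characteristic polynomial to read off the algebraic multiplicities:
  χ_A(x) = (x + 3)^4

Step 2 — compute geometric multiplicities via the rank-nullity identity g(λ) = n − rank(A − λI):
  rank(A − (-3)·I) = 2, so dim ker(A − (-3)·I) = n − 2 = 2

Summary:
  λ = -3: algebraic multiplicity = 4, geometric multiplicity = 2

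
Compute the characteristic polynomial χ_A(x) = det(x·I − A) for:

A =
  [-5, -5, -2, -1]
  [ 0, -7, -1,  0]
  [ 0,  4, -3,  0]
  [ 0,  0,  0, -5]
x^4 + 20*x^3 + 150*x^2 + 500*x + 625

Expanding det(x·I − A) (e.g. by cofactor expansion or by noting that A is similar to its Jordan form J, which has the same characteristic polynomial as A) gives
  χ_A(x) = x^4 + 20*x^3 + 150*x^2 + 500*x + 625
which factors as (x + 5)^4. The eigenvalues (with algebraic multiplicities) are λ = -5 with multiplicity 4.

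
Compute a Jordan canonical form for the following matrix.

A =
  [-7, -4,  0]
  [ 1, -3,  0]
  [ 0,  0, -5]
J_2(-5) ⊕ J_1(-5)

The characteristic polynomial is
  det(x·I − A) = x^3 + 15*x^2 + 75*x + 125 = (x + 5)^3

Eigenvalues and multiplicities (the geometric multiplicity of λ is n − rank(A − λI), which equals the number of Jordan blocks for λ):
  λ = -5: algebraic multiplicity = 3, geometric multiplicity = 2

Determining the block sizes for each eigenvalue:
  λ = -5: 2 blocks summing to 3 forces exactly one block of size 2 and the rest size 1 → block sizes [2, 1]

Assembling the blocks gives a Jordan form
J =
  [-5,  1,  0]
  [ 0, -5,  0]
  [ 0,  0, -5]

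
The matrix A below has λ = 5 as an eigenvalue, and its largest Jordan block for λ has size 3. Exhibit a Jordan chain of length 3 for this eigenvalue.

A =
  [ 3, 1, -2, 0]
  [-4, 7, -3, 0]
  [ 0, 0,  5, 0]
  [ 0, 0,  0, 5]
A Jordan chain for λ = 5 of length 3:
v_1 = (1, 2, 0, 0)ᵀ
v_2 = (-2, -3, 0, 0)ᵀ
v_3 = (0, 0, 1, 0)ᵀ

Let N = A − (5)·I. We want v_3 with N^3 v_3 = 0 but N^2 v_3 ≠ 0; then v_{j-1} := N · v_j for j = 3, …, 2.

Pick v_3 = (0, 0, 1, 0)ᵀ.
Then v_2 = N · v_3 = (-2, -3, 0, 0)ᵀ.
Then v_1 = N · v_2 = (1, 2, 0, 0)ᵀ.

Sanity check: (A − (5)·I) v_1 = (0, 0, 0, 0)ᵀ = 0. ✓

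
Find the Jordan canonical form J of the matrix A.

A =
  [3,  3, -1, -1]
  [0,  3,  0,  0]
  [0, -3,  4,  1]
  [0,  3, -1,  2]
J_2(3) ⊕ J_1(3) ⊕ J_1(3)

The characteristic polynomial is
  det(x·I − A) = x^4 - 12*x^3 + 54*x^2 - 108*x + 81 = (x - 3)^4

Eigenvalues and multiplicities (the geometric multiplicity of λ is n − rank(A − λI), which equals the number of Jordan blocks for λ):
  λ = 3: algebraic multiplicity = 4, geometric multiplicity = 3

Determining the block sizes for each eigenvalue:
  λ = 3: 3 blocks summing to 4 forces exactly one block of size 2 and the rest size 1 → block sizes [2, 1, 1]

Assembling the blocks gives a Jordan form
J =
  [3, 1, 0, 0]
  [0, 3, 0, 0]
  [0, 0, 3, 0]
  [0, 0, 0, 3]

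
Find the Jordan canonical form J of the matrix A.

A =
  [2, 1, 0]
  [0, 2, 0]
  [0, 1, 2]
J_2(2) ⊕ J_1(2)

The characteristic polynomial is
  det(x·I − A) = x^3 - 6*x^2 + 12*x - 8 = (x - 2)^3

Eigenvalues and multiplicities (the geometric multiplicity of λ is n − rank(A − λI), which equals the number of Jordan blocks for λ):
  λ = 2: algebraic multiplicity = 3, geometric multiplicity = 2

Determining the block sizes for each eigenvalue:
  λ = 2: 2 blocks summing to 3 forces exactly one block of size 2 and the rest size 1 → block sizes [2, 1]

Assembling the blocks gives a Jordan form
J =
  [2, 1, 0]
  [0, 2, 0]
  [0, 0, 2]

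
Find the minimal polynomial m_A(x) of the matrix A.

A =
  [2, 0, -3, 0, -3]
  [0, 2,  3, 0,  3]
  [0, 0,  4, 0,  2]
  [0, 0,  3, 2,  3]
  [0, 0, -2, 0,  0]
x^2 - 4*x + 4

The characteristic polynomial is χ_A(x) = (x - 2)^5, so the eigenvalues are known. The minimal polynomial is
  m_A(x) = Π_λ (x − λ)^{k_λ}
where k_λ is the size of the *largest* Jordan block for λ (equivalently, the smallest k with (A − λI)^k v = 0 for every generalised eigenvector v of λ).

  λ = 2: largest Jordan block has size 2, contributing (x − 2)^2

So m_A(x) = (x - 2)^2 = x^2 - 4*x + 4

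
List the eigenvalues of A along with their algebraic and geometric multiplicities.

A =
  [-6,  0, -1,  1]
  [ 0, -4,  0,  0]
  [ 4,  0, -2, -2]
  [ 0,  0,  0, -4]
λ = -4: alg = 4, geom = 3

Step 1 — factor the characteristic polynomial to read off the algebraic multiplicities:
  χ_A(x) = (x + 4)^4

Step 2 — compute geometric multiplicities via the rank-nullity identity g(λ) = n − rank(A − λI):
  rank(A − (-4)·I) = 1, so dim ker(A − (-4)·I) = n − 1 = 3

Summary:
  λ = -4: algebraic multiplicity = 4, geometric multiplicity = 3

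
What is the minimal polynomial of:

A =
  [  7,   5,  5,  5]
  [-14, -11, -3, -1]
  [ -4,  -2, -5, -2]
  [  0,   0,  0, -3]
x^3 + 9*x^2 + 27*x + 27

The characteristic polynomial is χ_A(x) = (x + 3)^4, so the eigenvalues are known. The minimal polynomial is
  m_A(x) = Π_λ (x − λ)^{k_λ}
where k_λ is the size of the *largest* Jordan block for λ (equivalently, the smallest k with (A − λI)^k v = 0 for every generalised eigenvector v of λ).

  λ = -3: largest Jordan block has size 3, contributing (x + 3)^3

So m_A(x) = (x + 3)^3 = x^3 + 9*x^2 + 27*x + 27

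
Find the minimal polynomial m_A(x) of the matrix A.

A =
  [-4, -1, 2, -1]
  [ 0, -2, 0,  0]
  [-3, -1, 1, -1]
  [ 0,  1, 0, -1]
x^2 + 3*x + 2

The characteristic polynomial is χ_A(x) = (x + 1)^2*(x + 2)^2, so the eigenvalues are known. The minimal polynomial is
  m_A(x) = Π_λ (x − λ)^{k_λ}
where k_λ is the size of the *largest* Jordan block for λ (equivalently, the smallest k with (A − λI)^k v = 0 for every generalised eigenvector v of λ).

  λ = -2: largest Jordan block has size 1, contributing (x + 2)
  λ = -1: largest Jordan block has size 1, contributing (x + 1)

So m_A(x) = (x + 1)*(x + 2) = x^2 + 3*x + 2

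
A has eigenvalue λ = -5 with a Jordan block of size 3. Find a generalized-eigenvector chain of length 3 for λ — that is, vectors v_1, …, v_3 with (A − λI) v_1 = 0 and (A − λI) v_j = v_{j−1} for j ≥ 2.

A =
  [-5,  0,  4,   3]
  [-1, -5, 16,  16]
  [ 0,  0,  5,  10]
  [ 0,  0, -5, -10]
A Jordan chain for λ = -5 of length 3:
v_1 = (0, -1, 0, 0)ᵀ
v_2 = (1, 0, 0, 0)ᵀ
v_3 = (0, 0, 1, -1)ᵀ

Let N = A − (-5)·I. We want v_3 with N^3 v_3 = 0 but N^2 v_3 ≠ 0; then v_{j-1} := N · v_j for j = 3, …, 2.

Pick v_3 = (0, 0, 1, -1)ᵀ.
Then v_2 = N · v_3 = (1, 0, 0, 0)ᵀ.
Then v_1 = N · v_2 = (0, -1, 0, 0)ᵀ.

Sanity check: (A − (-5)·I) v_1 = (0, 0, 0, 0)ᵀ = 0. ✓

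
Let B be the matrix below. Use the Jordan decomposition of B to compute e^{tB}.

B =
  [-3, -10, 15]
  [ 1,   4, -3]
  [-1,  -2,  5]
e^{tB} =
  [-5*t*exp(2*t) + exp(2*t), -10*t*exp(2*t), 15*t*exp(2*t)]
  [t*exp(2*t), 2*t*exp(2*t) + exp(2*t), -3*t*exp(2*t)]
  [-t*exp(2*t), -2*t*exp(2*t), 3*t*exp(2*t) + exp(2*t)]

Strategy: write B = P · J · P⁻¹ where J is a Jordan canonical form, so e^{tB} = P · e^{tJ} · P⁻¹, and e^{tJ} can be computed block-by-block.

B has Jordan form
J =
  [2, 1, 0]
  [0, 2, 0]
  [0, 0, 2]
(up to reordering of blocks).

Per-block formulas:
  For a 1×1 block at λ = 2: exp(t · [2]) = [e^(2t)].
  For a 2×2 Jordan block J_2(2): exp(t · J_2(2)) = e^(2t)·(I + t·N), where N is the 2×2 nilpotent shift.

After assembling e^{tJ} and conjugating by P, we get:

e^{tB} =
  [-5*t*exp(2*t) + exp(2*t), -10*t*exp(2*t), 15*t*exp(2*t)]
  [t*exp(2*t), 2*t*exp(2*t) + exp(2*t), -3*t*exp(2*t)]
  [-t*exp(2*t), -2*t*exp(2*t), 3*t*exp(2*t) + exp(2*t)]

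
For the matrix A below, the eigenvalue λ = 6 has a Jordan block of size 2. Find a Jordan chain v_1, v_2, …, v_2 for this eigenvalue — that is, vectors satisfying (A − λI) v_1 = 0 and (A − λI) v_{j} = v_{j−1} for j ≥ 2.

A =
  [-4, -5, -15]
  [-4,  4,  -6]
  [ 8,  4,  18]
A Jordan chain for λ = 6 of length 2:
v_1 = (-10, -4, 8)ᵀ
v_2 = (1, 0, 0)ᵀ

Let N = A − (6)·I. We want v_2 with N^2 v_2 = 0 but N^1 v_2 ≠ 0; then v_{j-1} := N · v_j for j = 2, …, 2.

Pick v_2 = (1, 0, 0)ᵀ.
Then v_1 = N · v_2 = (-10, -4, 8)ᵀ.

Sanity check: (A − (6)·I) v_1 = (0, 0, 0)ᵀ = 0. ✓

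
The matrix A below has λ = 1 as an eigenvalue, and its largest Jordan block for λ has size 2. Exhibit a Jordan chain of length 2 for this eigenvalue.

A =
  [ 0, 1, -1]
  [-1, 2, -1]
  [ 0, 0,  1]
A Jordan chain for λ = 1 of length 2:
v_1 = (-1, -1, 0)ᵀ
v_2 = (1, 0, 0)ᵀ

Let N = A − (1)·I. We want v_2 with N^2 v_2 = 0 but N^1 v_2 ≠ 0; then v_{j-1} := N · v_j for j = 2, …, 2.

Pick v_2 = (1, 0, 0)ᵀ.
Then v_1 = N · v_2 = (-1, -1, 0)ᵀ.

Sanity check: (A − (1)·I) v_1 = (0, 0, 0)ᵀ = 0. ✓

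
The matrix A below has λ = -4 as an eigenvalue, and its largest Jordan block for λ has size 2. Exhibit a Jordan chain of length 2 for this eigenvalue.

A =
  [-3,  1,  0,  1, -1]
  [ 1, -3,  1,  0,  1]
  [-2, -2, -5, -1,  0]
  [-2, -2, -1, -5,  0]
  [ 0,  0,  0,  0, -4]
A Jordan chain for λ = -4 of length 2:
v_1 = (1, 1, -2, -2, 0)ᵀ
v_2 = (1, 0, 0, 0, 0)ᵀ

Let N = A − (-4)·I. We want v_2 with N^2 v_2 = 0 but N^1 v_2 ≠ 0; then v_{j-1} := N · v_j for j = 2, …, 2.

Pick v_2 = (1, 0, 0, 0, 0)ᵀ.
Then v_1 = N · v_2 = (1, 1, -2, -2, 0)ᵀ.

Sanity check: (A − (-4)·I) v_1 = (0, 0, 0, 0, 0)ᵀ = 0. ✓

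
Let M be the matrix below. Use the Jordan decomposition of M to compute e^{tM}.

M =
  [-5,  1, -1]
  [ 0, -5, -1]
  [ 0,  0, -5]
e^{tM} =
  [exp(-5*t), t*exp(-5*t), -t^2*exp(-5*t)/2 - t*exp(-5*t)]
  [0, exp(-5*t), -t*exp(-5*t)]
  [0, 0, exp(-5*t)]

Strategy: write M = P · J · P⁻¹ where J is a Jordan canonical form, so e^{tM} = P · e^{tJ} · P⁻¹, and e^{tJ} can be computed block-by-block.

M has Jordan form
J =
  [-5,  1,  0]
  [ 0, -5,  1]
  [ 0,  0, -5]
(up to reordering of blocks).

Per-block formulas:
  For a 3×3 Jordan block J_3(-5): exp(t · J_3(-5)) = e^(-5t)·(I + t·N + (t^2/2)·N^2), where N is the 3×3 nilpotent shift.

After assembling e^{tJ} and conjugating by P, we get:

e^{tM} =
  [exp(-5*t), t*exp(-5*t), -t^2*exp(-5*t)/2 - t*exp(-5*t)]
  [0, exp(-5*t), -t*exp(-5*t)]
  [0, 0, exp(-5*t)]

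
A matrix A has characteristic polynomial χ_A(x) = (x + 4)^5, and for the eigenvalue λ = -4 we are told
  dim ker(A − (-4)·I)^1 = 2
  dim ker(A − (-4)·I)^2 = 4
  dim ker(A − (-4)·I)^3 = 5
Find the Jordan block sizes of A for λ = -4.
Block sizes for λ = -4: [3, 2]

From the dimensions of kernels of powers, the number of Jordan blocks of size at least j is d_j − d_{j−1} where d_j = dim ker(N^j) (with d_0 = 0). Computing the differences gives [2, 2, 1].
The number of blocks of size exactly k is (#blocks of size ≥ k) − (#blocks of size ≥ k + 1), so the partition is: 1 block(s) of size 2, 1 block(s) of size 3.
In nonincreasing order the block sizes are [3, 2].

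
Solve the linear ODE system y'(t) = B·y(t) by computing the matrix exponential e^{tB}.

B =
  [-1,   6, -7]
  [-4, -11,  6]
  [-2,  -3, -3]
e^{tB} =
  [3*t^2*exp(-5*t) + 4*t*exp(-5*t) + exp(-5*t), 9*t^2*exp(-5*t)/2 + 6*t*exp(-5*t), -3*t^2*exp(-5*t) - 7*t*exp(-5*t)]
  [-2*t^2*exp(-5*t) - 4*t*exp(-5*t), -3*t^2*exp(-5*t) - 6*t*exp(-5*t) + exp(-5*t), 2*t^2*exp(-5*t) + 6*t*exp(-5*t)]
  [-2*t*exp(-5*t), -3*t*exp(-5*t), 2*t*exp(-5*t) + exp(-5*t)]

Strategy: write B = P · J · P⁻¹ where J is a Jordan canonical form, so e^{tB} = P · e^{tJ} · P⁻¹, and e^{tJ} can be computed block-by-block.

B has Jordan form
J =
  [-5,  1,  0]
  [ 0, -5,  1]
  [ 0,  0, -5]
(up to reordering of blocks).

Per-block formulas:
  For a 3×3 Jordan block J_3(-5): exp(t · J_3(-5)) = e^(-5t)·(I + t·N + (t^2/2)·N^2), where N is the 3×3 nilpotent shift.

After assembling e^{tJ} and conjugating by P, we get:

e^{tB} =
  [3*t^2*exp(-5*t) + 4*t*exp(-5*t) + exp(-5*t), 9*t^2*exp(-5*t)/2 + 6*t*exp(-5*t), -3*t^2*exp(-5*t) - 7*t*exp(-5*t)]
  [-2*t^2*exp(-5*t) - 4*t*exp(-5*t), -3*t^2*exp(-5*t) - 6*t*exp(-5*t) + exp(-5*t), 2*t^2*exp(-5*t) + 6*t*exp(-5*t)]
  [-2*t*exp(-5*t), -3*t*exp(-5*t), 2*t*exp(-5*t) + exp(-5*t)]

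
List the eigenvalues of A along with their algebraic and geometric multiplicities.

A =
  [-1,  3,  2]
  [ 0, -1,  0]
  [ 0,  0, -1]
λ = -1: alg = 3, geom = 2

Step 1 — factor the characteristic polynomial to read off the algebraic multiplicities:
  χ_A(x) = (x + 1)^3

Step 2 — compute geometric multiplicities via the rank-nullity identity g(λ) = n − rank(A − λI):
  rank(A − (-1)·I) = 1, so dim ker(A − (-1)·I) = n − 1 = 2

Summary:
  λ = -1: algebraic multiplicity = 3, geometric multiplicity = 2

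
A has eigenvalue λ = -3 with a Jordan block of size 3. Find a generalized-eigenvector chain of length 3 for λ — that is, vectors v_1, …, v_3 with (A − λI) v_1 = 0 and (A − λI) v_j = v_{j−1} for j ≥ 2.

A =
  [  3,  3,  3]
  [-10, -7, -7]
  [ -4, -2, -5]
A Jordan chain for λ = -3 of length 3:
v_1 = (-6, 8, 4)ᵀ
v_2 = (6, -10, -4)ᵀ
v_3 = (1, 0, 0)ᵀ

Let N = A − (-3)·I. We want v_3 with N^3 v_3 = 0 but N^2 v_3 ≠ 0; then v_{j-1} := N · v_j for j = 3, …, 2.

Pick v_3 = (1, 0, 0)ᵀ.
Then v_2 = N · v_3 = (6, -10, -4)ᵀ.
Then v_1 = N · v_2 = (-6, 8, 4)ᵀ.

Sanity check: (A − (-3)·I) v_1 = (0, 0, 0)ᵀ = 0. ✓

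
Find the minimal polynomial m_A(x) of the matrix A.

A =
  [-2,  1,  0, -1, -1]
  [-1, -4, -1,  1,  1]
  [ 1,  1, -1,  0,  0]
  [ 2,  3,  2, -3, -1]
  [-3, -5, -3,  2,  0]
x^2 + 4*x + 4

The characteristic polynomial is χ_A(x) = (x + 2)^5, so the eigenvalues are known. The minimal polynomial is
  m_A(x) = Π_λ (x − λ)^{k_λ}
where k_λ is the size of the *largest* Jordan block for λ (equivalently, the smallest k with (A − λI)^k v = 0 for every generalised eigenvector v of λ).

  λ = -2: largest Jordan block has size 2, contributing (x + 2)^2

So m_A(x) = (x + 2)^2 = x^2 + 4*x + 4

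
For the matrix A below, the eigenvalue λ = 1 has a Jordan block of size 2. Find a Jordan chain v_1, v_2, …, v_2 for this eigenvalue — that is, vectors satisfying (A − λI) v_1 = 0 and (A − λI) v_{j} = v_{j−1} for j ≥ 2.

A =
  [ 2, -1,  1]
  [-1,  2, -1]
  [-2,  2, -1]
A Jordan chain for λ = 1 of length 2:
v_1 = (1, -1, -2)ᵀ
v_2 = (1, 0, 0)ᵀ

Let N = A − (1)·I. We want v_2 with N^2 v_2 = 0 but N^1 v_2 ≠ 0; then v_{j-1} := N · v_j for j = 2, …, 2.

Pick v_2 = (1, 0, 0)ᵀ.
Then v_1 = N · v_2 = (1, -1, -2)ᵀ.

Sanity check: (A − (1)·I) v_1 = (0, 0, 0)ᵀ = 0. ✓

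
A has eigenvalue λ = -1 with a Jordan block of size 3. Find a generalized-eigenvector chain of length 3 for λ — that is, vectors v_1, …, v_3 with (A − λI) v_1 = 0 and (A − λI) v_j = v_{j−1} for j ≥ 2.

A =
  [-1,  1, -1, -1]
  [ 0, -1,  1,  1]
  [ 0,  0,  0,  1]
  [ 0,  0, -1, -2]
A Jordan chain for λ = -1 of length 3:
v_1 = (1, 0, 0, 0)ᵀ
v_2 = (-1, 1, 1, -1)ᵀ
v_3 = (0, 0, 1, 0)ᵀ

Let N = A − (-1)·I. We want v_3 with N^3 v_3 = 0 but N^2 v_3 ≠ 0; then v_{j-1} := N · v_j for j = 3, …, 2.

Pick v_3 = (0, 0, 1, 0)ᵀ.
Then v_2 = N · v_3 = (-1, 1, 1, -1)ᵀ.
Then v_1 = N · v_2 = (1, 0, 0, 0)ᵀ.

Sanity check: (A − (-1)·I) v_1 = (0, 0, 0, 0)ᵀ = 0. ✓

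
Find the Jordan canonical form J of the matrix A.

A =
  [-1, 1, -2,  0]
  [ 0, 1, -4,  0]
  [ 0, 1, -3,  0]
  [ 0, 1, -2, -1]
J_2(-1) ⊕ J_1(-1) ⊕ J_1(-1)

The characteristic polynomial is
  det(x·I − A) = x^4 + 4*x^3 + 6*x^2 + 4*x + 1 = (x + 1)^4

Eigenvalues and multiplicities (the geometric multiplicity of λ is n − rank(A − λI), which equals the number of Jordan blocks for λ):
  λ = -1: algebraic multiplicity = 4, geometric multiplicity = 3

Determining the block sizes for each eigenvalue:
  λ = -1: 3 blocks summing to 4 forces exactly one block of size 2 and the rest size 1 → block sizes [2, 1, 1]

Assembling the blocks gives a Jordan form
J =
  [-1,  1,  0,  0]
  [ 0, -1,  0,  0]
  [ 0,  0, -1,  0]
  [ 0,  0,  0, -1]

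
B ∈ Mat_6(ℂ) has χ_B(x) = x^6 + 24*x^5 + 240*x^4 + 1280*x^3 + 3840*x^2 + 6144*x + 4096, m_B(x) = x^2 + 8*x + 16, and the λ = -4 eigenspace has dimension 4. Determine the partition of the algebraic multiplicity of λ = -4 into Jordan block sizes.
Block sizes for λ = -4: [2, 2, 1, 1]

Step 1 — from the characteristic polynomial, algebraic multiplicity of λ = -4 is 6. From dim ker(B − (-4)·I) = 4, there are exactly 4 Jordan blocks for λ = -4.
Step 2 — from the minimal polynomial, the factor (x + 4)^2 tells us the largest block for λ = -4 has size 2.
Step 3 — with total size 6, 4 blocks, and largest block 2, the block sizes (in nonincreasing order) are [2, 2, 1, 1].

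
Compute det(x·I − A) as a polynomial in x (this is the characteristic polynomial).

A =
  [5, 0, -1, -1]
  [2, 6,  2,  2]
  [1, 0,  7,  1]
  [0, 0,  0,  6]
x^4 - 24*x^3 + 216*x^2 - 864*x + 1296

Expanding det(x·I − A) (e.g. by cofactor expansion or by noting that A is similar to its Jordan form J, which has the same characteristic polynomial as A) gives
  χ_A(x) = x^4 - 24*x^3 + 216*x^2 - 864*x + 1296
which factors as (x - 6)^4. The eigenvalues (with algebraic multiplicities) are λ = 6 with multiplicity 4.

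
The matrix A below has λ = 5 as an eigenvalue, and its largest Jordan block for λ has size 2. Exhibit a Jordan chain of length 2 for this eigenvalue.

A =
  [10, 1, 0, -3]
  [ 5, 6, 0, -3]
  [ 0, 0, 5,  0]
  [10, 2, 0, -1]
A Jordan chain for λ = 5 of length 2:
v_1 = (5, 5, 0, 10)ᵀ
v_2 = (1, 0, 0, 0)ᵀ

Let N = A − (5)·I. We want v_2 with N^2 v_2 = 0 but N^1 v_2 ≠ 0; then v_{j-1} := N · v_j for j = 2, …, 2.

Pick v_2 = (1, 0, 0, 0)ᵀ.
Then v_1 = N · v_2 = (5, 5, 0, 10)ᵀ.

Sanity check: (A − (5)·I) v_1 = (0, 0, 0, 0)ᵀ = 0. ✓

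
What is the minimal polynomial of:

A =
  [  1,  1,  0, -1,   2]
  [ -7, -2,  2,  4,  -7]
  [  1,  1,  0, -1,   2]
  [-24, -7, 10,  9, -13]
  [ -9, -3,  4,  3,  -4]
x^4 - 4*x^3 + 4*x^2

The characteristic polynomial is χ_A(x) = x^3*(x - 2)^2, so the eigenvalues are known. The minimal polynomial is
  m_A(x) = Π_λ (x − λ)^{k_λ}
where k_λ is the size of the *largest* Jordan block for λ (equivalently, the smallest k with (A − λI)^k v = 0 for every generalised eigenvector v of λ).

  λ = 0: largest Jordan block has size 2, contributing (x − 0)^2
  λ = 2: largest Jordan block has size 2, contributing (x − 2)^2

So m_A(x) = x^2*(x - 2)^2 = x^4 - 4*x^3 + 4*x^2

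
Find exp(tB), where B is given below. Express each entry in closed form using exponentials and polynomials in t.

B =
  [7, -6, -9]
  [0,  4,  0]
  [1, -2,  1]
e^{tB} =
  [3*t*exp(4*t) + exp(4*t), -6*t*exp(4*t), -9*t*exp(4*t)]
  [0, exp(4*t), 0]
  [t*exp(4*t), -2*t*exp(4*t), -3*t*exp(4*t) + exp(4*t)]

Strategy: write B = P · J · P⁻¹ where J is a Jordan canonical form, so e^{tB} = P · e^{tJ} · P⁻¹, and e^{tJ} can be computed block-by-block.

B has Jordan form
J =
  [4, 1, 0]
  [0, 4, 0]
  [0, 0, 4]
(up to reordering of blocks).

Per-block formulas:
  For a 1×1 block at λ = 4: exp(t · [4]) = [e^(4t)].
  For a 2×2 Jordan block J_2(4): exp(t · J_2(4)) = e^(4t)·(I + t·N), where N is the 2×2 nilpotent shift.

After assembling e^{tJ} and conjugating by P, we get:

e^{tB} =
  [3*t*exp(4*t) + exp(4*t), -6*t*exp(4*t), -9*t*exp(4*t)]
  [0, exp(4*t), 0]
  [t*exp(4*t), -2*t*exp(4*t), -3*t*exp(4*t) + exp(4*t)]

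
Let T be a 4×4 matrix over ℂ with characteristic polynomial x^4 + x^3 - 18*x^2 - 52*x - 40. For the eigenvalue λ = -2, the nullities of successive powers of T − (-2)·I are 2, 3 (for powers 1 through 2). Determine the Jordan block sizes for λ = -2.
Block sizes for λ = -2: [2, 1]

From the dimensions of kernels of powers, the number of Jordan blocks of size at least j is d_j − d_{j−1} where d_j = dim ker(N^j) (with d_0 = 0). Computing the differences gives [2, 1].
The number of blocks of size exactly k is (#blocks of size ≥ k) − (#blocks of size ≥ k + 1), so the partition is: 1 block(s) of size 1, 1 block(s) of size 2.
In nonincreasing order the block sizes are [2, 1].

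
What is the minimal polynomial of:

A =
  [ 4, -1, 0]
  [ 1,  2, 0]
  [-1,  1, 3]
x^2 - 6*x + 9

The characteristic polynomial is χ_A(x) = (x - 3)^3, so the eigenvalues are known. The minimal polynomial is
  m_A(x) = Π_λ (x − λ)^{k_λ}
where k_λ is the size of the *largest* Jordan block for λ (equivalently, the smallest k with (A − λI)^k v = 0 for every generalised eigenvector v of λ).

  λ = 3: largest Jordan block has size 2, contributing (x − 3)^2

So m_A(x) = (x - 3)^2 = x^2 - 6*x + 9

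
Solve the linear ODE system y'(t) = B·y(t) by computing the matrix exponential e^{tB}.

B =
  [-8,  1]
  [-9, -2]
e^{tB} =
  [-3*t*exp(-5*t) + exp(-5*t), t*exp(-5*t)]
  [-9*t*exp(-5*t), 3*t*exp(-5*t) + exp(-5*t)]

Strategy: write B = P · J · P⁻¹ where J is a Jordan canonical form, so e^{tB} = P · e^{tJ} · P⁻¹, and e^{tJ} can be computed block-by-block.

B has Jordan form
J =
  [-5,  1]
  [ 0, -5]
(up to reordering of blocks).

Per-block formulas:
  For a 2×2 Jordan block J_2(-5): exp(t · J_2(-5)) = e^(-5t)·(I + t·N), where N is the 2×2 nilpotent shift.

After assembling e^{tJ} and conjugating by P, we get:

e^{tB} =
  [-3*t*exp(-5*t) + exp(-5*t), t*exp(-5*t)]
  [-9*t*exp(-5*t), 3*t*exp(-5*t) + exp(-5*t)]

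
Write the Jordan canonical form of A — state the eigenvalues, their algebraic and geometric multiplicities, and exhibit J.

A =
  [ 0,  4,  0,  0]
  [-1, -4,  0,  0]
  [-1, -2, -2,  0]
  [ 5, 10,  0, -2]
J_2(-2) ⊕ J_1(-2) ⊕ J_1(-2)

The characteristic polynomial is
  det(x·I − A) = x^4 + 8*x^3 + 24*x^2 + 32*x + 16 = (x + 2)^4

Eigenvalues and multiplicities (the geometric multiplicity of λ is n − rank(A − λI), which equals the number of Jordan blocks for λ):
  λ = -2: algebraic multiplicity = 4, geometric multiplicity = 3

Determining the block sizes for each eigenvalue:
  λ = -2: 3 blocks summing to 4 forces exactly one block of size 2 and the rest size 1 → block sizes [2, 1, 1]

Assembling the blocks gives a Jordan form
J =
  [-2,  1,  0,  0]
  [ 0, -2,  0,  0]
  [ 0,  0, -2,  0]
  [ 0,  0,  0, -2]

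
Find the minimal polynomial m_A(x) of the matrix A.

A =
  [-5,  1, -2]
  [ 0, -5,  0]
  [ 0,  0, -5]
x^2 + 10*x + 25

The characteristic polynomial is χ_A(x) = (x + 5)^3, so the eigenvalues are known. The minimal polynomial is
  m_A(x) = Π_λ (x − λ)^{k_λ}
where k_λ is the size of the *largest* Jordan block for λ (equivalently, the smallest k with (A − λI)^k v = 0 for every generalised eigenvector v of λ).

  λ = -5: largest Jordan block has size 2, contributing (x + 5)^2

So m_A(x) = (x + 5)^2 = x^2 + 10*x + 25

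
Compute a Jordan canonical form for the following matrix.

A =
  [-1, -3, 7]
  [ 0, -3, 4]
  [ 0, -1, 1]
J_3(-1)

The characteristic polynomial is
  det(x·I − A) = x^3 + 3*x^2 + 3*x + 1 = (x + 1)^3

Eigenvalues and multiplicities (the geometric multiplicity of λ is n − rank(A − λI), which equals the number of Jordan blocks for λ):
  λ = -1: algebraic multiplicity = 3, geometric multiplicity = 1

Determining the block sizes for each eigenvalue:
  λ = -1: one block (gm = 1), so the single block has size am = 3 → block sizes [3]

Assembling the blocks gives a Jordan form
J =
  [-1,  1,  0]
  [ 0, -1,  1]
  [ 0,  0, -1]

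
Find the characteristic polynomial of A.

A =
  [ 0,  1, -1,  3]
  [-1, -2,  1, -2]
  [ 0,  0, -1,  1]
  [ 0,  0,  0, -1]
x^4 + 4*x^3 + 6*x^2 + 4*x + 1

Expanding det(x·I − A) (e.g. by cofactor expansion or by noting that A is similar to its Jordan form J, which has the same characteristic polynomial as A) gives
  χ_A(x) = x^4 + 4*x^3 + 6*x^2 + 4*x + 1
which factors as (x + 1)^4. The eigenvalues (with algebraic multiplicities) are λ = -1 with multiplicity 4.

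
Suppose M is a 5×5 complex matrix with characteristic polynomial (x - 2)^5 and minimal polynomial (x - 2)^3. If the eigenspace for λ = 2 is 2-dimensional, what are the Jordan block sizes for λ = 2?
Block sizes for λ = 2: [3, 2]

Step 1 — from the characteristic polynomial, algebraic multiplicity of λ = 2 is 5. From dim ker(M − (2)·I) = 2, there are exactly 2 Jordan blocks for λ = 2.
Step 2 — from the minimal polynomial, the factor (x − 2)^3 tells us the largest block for λ = 2 has size 3.
Step 3 — with total size 5, 2 blocks, and largest block 3, the block sizes (in nonincreasing order) are [3, 2].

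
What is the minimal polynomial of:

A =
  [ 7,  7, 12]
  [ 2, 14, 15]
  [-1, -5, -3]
x^3 - 18*x^2 + 108*x - 216

The characteristic polynomial is χ_A(x) = (x - 6)^3, so the eigenvalues are known. The minimal polynomial is
  m_A(x) = Π_λ (x − λ)^{k_λ}
where k_λ is the size of the *largest* Jordan block for λ (equivalently, the smallest k with (A − λI)^k v = 0 for every generalised eigenvector v of λ).

  λ = 6: largest Jordan block has size 3, contributing (x − 6)^3

So m_A(x) = (x - 6)^3 = x^3 - 18*x^2 + 108*x - 216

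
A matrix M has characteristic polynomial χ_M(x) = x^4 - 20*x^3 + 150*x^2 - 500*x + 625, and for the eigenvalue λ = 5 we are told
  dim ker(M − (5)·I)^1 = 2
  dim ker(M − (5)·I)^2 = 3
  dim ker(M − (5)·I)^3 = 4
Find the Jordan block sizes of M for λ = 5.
Block sizes for λ = 5: [3, 1]

From the dimensions of kernels of powers, the number of Jordan blocks of size at least j is d_j − d_{j−1} where d_j = dim ker(N^j) (with d_0 = 0). Computing the differences gives [2, 1, 1].
The number of blocks of size exactly k is (#blocks of size ≥ k) − (#blocks of size ≥ k + 1), so the partition is: 1 block(s) of size 1, 1 block(s) of size 3.
In nonincreasing order the block sizes are [3, 1].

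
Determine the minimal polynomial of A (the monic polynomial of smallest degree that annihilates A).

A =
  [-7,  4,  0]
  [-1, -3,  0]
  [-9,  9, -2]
x^3 + 12*x^2 + 45*x + 50

The characteristic polynomial is χ_A(x) = (x + 2)*(x + 5)^2, so the eigenvalues are known. The minimal polynomial is
  m_A(x) = Π_λ (x − λ)^{k_λ}
where k_λ is the size of the *largest* Jordan block for λ (equivalently, the smallest k with (A − λI)^k v = 0 for every generalised eigenvector v of λ).

  λ = -5: largest Jordan block has size 2, contributing (x + 5)^2
  λ = -2: largest Jordan block has size 1, contributing (x + 2)

So m_A(x) = (x + 2)*(x + 5)^2 = x^3 + 12*x^2 + 45*x + 50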